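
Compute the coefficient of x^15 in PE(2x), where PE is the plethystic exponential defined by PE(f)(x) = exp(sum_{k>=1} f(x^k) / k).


With f(x) = 2x, the exponent is sum_{k>=1} 2 x^k / k = 2 * (-ln(1 - x)). Exponentiating:
PE(2x) = exp(-2 ln(1 - x)) = 1/(1 - x)^2.
By the negative binomial expansion, [x^n] 1/(1 - x)^2 = C(n + 1, 1).
For n = 15: C(16, 1) = 16.

16


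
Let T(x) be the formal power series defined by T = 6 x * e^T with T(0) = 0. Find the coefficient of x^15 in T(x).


Apply the Lagrange inversion formula: if T = 6 x * phi(T) with phi(t) = e^t, then
[x^n] T = 6^n * (1/n) [t^(n-1)] phi(t)^n = 6^n * (1/n) [t^(n-1)] e^(n t) = 6^n * (1/n) * n^(n-1) / (n-1)! = 6^n * n^(n-1) / n!.
When c = 1 this is the Cayley count of rooted labeled trees on n vertices, divided by n!.
For n = 15: 6^15 * 15^14 / 15! = 470184984576 * 29192926025390625/1307674368000 = 73549358458593750000/7007.

73549358458593750000/7007


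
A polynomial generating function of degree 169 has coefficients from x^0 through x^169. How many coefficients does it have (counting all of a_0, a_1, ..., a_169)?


A polynomial of degree 169 takes the form a_0 + a_1 x + ... + a_169 x^169.
The number of coefficients is 169 + 1 = 170.

170


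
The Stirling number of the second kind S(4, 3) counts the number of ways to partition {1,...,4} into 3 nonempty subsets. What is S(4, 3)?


Using the explicit formula S(n,k) = (1/k!) sum_{j=0}^{k} (-1)^(k-j) C(k,j) j^n:
S(4, 3) = 6
Equivalently, S(n,k) is n! times the coefficient of x^n in the EGF (e^x - 1)^k / k!.

6


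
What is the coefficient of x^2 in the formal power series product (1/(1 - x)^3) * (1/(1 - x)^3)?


Combine the factors: (1/(1 - x)^3) * (1/(1 - x)^3) = 1/(1 - x)^6.
Then use 1/(1 - x)^r = sum_{k>=0} C(k + r - 1, r - 1) x^k with r = 6 and k = 2:
C(7, 5) = 21.

21


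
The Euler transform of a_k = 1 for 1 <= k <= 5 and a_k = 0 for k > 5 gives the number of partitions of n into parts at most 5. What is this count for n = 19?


Partitions of 19 into parts at most 5:
Using generating function (1-x)^(-1)(1-x^2)^(-1)...(1-x^5)^(-1),
the coefficient of x^19 = 164

164


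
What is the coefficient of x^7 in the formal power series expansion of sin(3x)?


The Maclaurin series is sin(t) = sum_{k>=0} (-1)^k t^(2k+1) / (2k+1)!, so substituting t = 3x, only odd powers of x are nonzero, with coefficient of x^(2k+1) equal to (-1)^k 3^(2k+1) / (2k+1)!.
Write 7 = 2*3 + 1, giving the coefficient (-1)^3 * 3^7 / 7! = -2187/5040 = -243/560.

-243/560


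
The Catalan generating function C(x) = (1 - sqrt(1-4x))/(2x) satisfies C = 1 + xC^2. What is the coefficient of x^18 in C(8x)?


Substituting x -> 8x scales the n-th coefficient by 8^n, so [x^18] C(8x) = 8^18 * C_18.
C_18 = C(2*18, 18)/(19) = 9075135300/19 = 477638700.
So 8^18 * 477638700 = 18014398509481984 * 477638700 = 8604373885350912511180800.

8604373885350912511180800


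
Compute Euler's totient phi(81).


phi(n) counts integers in [1, n] coprime to n. Using the multiplicative formula phi(n) = n * prod_{p | n} (1 - 1/p):
81 = 3^4, so
phi(81) = 81 * (1 - 1/3) = 54.

54


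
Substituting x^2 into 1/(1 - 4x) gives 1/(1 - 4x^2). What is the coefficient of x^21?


Since 1/(1 - 4x^2) only has even powers of x,
the coefficient of x^21 (odd) is 0.

0


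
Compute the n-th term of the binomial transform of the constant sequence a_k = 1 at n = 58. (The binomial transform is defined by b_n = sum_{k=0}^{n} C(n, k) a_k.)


With a_k = 1 for all k, b_n = sum_{k=0}^{n} C(n, k) = 2^n by the binomial theorem.
For n = 58: 2^58 = 288230376151711744.

288230376151711744


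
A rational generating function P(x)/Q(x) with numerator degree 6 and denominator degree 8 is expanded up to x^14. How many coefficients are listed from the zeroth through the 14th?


Expanding up to x^14 gives the coefficients for x^0, x^1, ..., x^14.
That is 14 + 1 = 15 coefficients in total.

15


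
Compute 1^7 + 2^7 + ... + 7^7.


This power sum has a closed form given by Faulhaber's formula
sum_{k=1}^{m} k^p = (1 / (p + 1)) * sum_{j=0}^{p} C(p + 1, j) B_j m^(p + 1 - j),
but for small m direct computation is fastest:
1 + 128 + 2187 + 16384 + 78125 + 279936 + 823543 = 1200304.

1200304


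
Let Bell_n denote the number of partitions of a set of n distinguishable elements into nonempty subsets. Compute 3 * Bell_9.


Bell_9 can be computed from the Bell triangle or from Dobinski's identity Bell_n = (1/e) * sum_{k>=0} k^n / k!.
Computing Bell_9 = 21147.
Then 3 * 21147 = 63441.

63441


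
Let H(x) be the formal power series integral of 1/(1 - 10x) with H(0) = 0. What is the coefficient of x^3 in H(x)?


1/(1 - 10x) = sum_{k>=0} 10^k x^k. Integrating termwise with H(0) = 0:
H(x) = sum_{k>=0} 10^k x^(k+1) / (k+1) = sum_{m>=1} 10^(m-1) x^m / m.
For m = 3: 10^2/3 = 100/3 = 100/3.

100/3


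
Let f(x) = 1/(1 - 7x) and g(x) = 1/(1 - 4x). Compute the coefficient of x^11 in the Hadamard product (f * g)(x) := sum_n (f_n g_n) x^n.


f has coefficients f_k = 7^k and g has coefficients g_k = 4^k, so the Hadamard product has coefficient (f*g)_k = 7^k * 4^k = 28^k.
For k = 11: 28^11 = 8293509467471872.

8293509467471872


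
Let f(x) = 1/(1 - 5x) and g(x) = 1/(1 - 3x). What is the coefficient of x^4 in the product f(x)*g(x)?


The coefficient of x^n in f*g is the Cauchy product: sum_{k=0}^{n} a^k * b^(n-k).
With a=5, b=3, n=4:
sum_{k=0}^{4} 5^k * 3^(4-k)
= 1441

1441


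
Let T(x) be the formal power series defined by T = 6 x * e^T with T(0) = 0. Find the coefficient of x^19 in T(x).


Apply the Lagrange inversion formula: if T = 6 x * phi(T) with phi(t) = e^t, then
[x^n] T = 6^n * (1/n) [t^(n-1)] phi(t)^n = 6^n * (1/n) [t^(n-1)] e^(n t) = 6^n * (1/n) * n^(n-1) / (n-1)! = 6^n * n^(n-1) / n!.
When c = 1 this is the Cayley count of rooted labeled trees on n vertices, divided by n!.
For n = 19: 6^19 * 19^18 / 19! = 609359740010496 * 104127350297911241532841/121645100408832000 = 7766672725568034822660288264/14889875.

7766672725568034822660288264/14889875


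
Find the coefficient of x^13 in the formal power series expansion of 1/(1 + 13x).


Write 1/(1 + c x) = 1/(1 - (-c) x) and apply the geometric-series identity
1/(1 - y) = sum_{k>=0} y^k to get 1/(1 + c x) = sum_{k>=0} (-c)^k x^k.
So the coefficient of x^k is (-c)^k = (-1)^k * c^k.
Here c = 13 and k = 13:
(-13)^13 = -1 * 302875106592253 = -302875106592253

-302875106592253


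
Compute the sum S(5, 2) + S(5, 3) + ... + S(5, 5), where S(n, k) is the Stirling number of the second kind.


By definition, S(n, k) counts partitions of an n-set into exactly k nonempty blocks.
Computing row n = 5 for k = 2..5:
S(5, k): 15, 25, 10, 1
Sum = 51.

51


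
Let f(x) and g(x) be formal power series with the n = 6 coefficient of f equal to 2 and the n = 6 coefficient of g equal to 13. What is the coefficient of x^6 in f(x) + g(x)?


Addition of formal power series is termwise.
The coefficient of x^6 in f + g = 2 + 13
= 15

15


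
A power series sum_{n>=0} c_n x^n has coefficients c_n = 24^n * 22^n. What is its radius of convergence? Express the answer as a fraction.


By the root test (Cauchy-Hadamard), the radius is R = 1 / limsup_n |c_n|^(1/n).
Here |c_n|^(1/n) = (24^n * 22^n)^(1/n) = 24 * 22 = 528 for all n.
So R = 1/528 = 1/528.

1/528


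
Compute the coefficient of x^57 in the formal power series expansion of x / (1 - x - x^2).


Let f(x) = sum_{k>=0} a_k x^k. Multiplying f(x) * (1 - x - x^2) = x and matching coefficients gives a_0 = 0, a_1 = 1, and a_k = a_{k-1} + a_{k-2} for k >= 2. These are the Fibonacci numbers F_k.
Iterating from F_0 = 0, F_1 = 1:
F_0=0, F_1=1, F_2=1, F_3=2, F_4=3, F_5=5, F_6=8, F_7=13, F_8=21, F_9=34, ...
F_57 = 365435296162.

365435296162


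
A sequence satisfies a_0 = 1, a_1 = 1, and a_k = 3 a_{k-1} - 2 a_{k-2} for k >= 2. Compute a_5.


The characteristic equation is t^2 - 3 t + 2 = 0, with roots r_1 = 2 and r_2 = 1 (so c_1 = r_1 + r_2, c_2 = -r_1 r_2 as required).
One can use the closed form a_n = A r_1^n + B r_2^n, but direct iteration is more reliable:
a_0 = 1, a_1 = 1, a_2 = 1, a_3 = 1, a_4 = 1, a_5 = 1.
So a_5 = 1.

1


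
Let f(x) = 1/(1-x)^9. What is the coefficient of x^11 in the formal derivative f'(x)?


Differentiate: d/dx [ 1/(1-x)^r ] = r / (1-x)^(r+1).
Here r = 9, so f'(x) = 9 / (1-x)^10.
The expansion of 1/(1-x)^(r+1) has coefficient of x^n equal to C(n+r, r).
So the coefficient of x^11 in f'(x) is
9 * C(20, 9) = 9 * 167960 = 1511640

1511640


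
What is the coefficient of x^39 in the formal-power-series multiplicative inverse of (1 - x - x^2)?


Let the inverse be f(x) = sum_{k>=0} a_k x^k. From f(x) * (1 - x - x^2) = 1 and matching coefficients:
 x^0: a_0 = 1.
 x^1: a_1 - a_0 = 0, so a_1 = 1.
 x^k (k >= 2): a_k - a_{k-1} - a_{k-2} = 0, i.e. a_k = a_{k-1} + a_{k-2}.
This is the Fibonacci-type recurrence shifted so that a_0 = a_1 = 1.
Iterating: a_0=1, a_1=1, a_2=2, a_3=3, a_4=5, a_5=8, a_6=13, a_7=21, a_8=34, a_9=55, ...
a_39 = 102334155.

102334155


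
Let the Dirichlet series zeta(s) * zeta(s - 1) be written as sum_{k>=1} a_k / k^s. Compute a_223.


Convolution gives a_k = sum_{d | k} d * 1 = sum_{d | k} d = sigma(k), the sum of positive divisors of k.
For k = 223, the divisors are 1, 223, so
sigma(223) = 1 + 223 = 224.

224


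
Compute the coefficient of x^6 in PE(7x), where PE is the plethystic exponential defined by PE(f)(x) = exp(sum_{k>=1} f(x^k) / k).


With f(x) = 7x, the exponent is sum_{k>=1} 7 x^k / k = 7 * (-ln(1 - x)). Exponentiating:
PE(7x) = exp(-7 ln(1 - x)) = 1/(1 - x)^7.
By the negative binomial expansion, [x^n] 1/(1 - x)^7 = C(n + 6, 6).
For n = 6: C(12, 6) = 924.

924


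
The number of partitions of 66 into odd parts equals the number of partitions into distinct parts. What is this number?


Computing partitions of 66 into odd parts (1, 3, 5, ...):
Using the generating function prod_{k>=0} 1/(1-x^(2k+1)),
the count is 20132

20132


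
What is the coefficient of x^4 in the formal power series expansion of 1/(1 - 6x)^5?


The general identity 1/(1 - c x)^r = sum_{k>=0} c^k C(k + r - 1, r - 1) x^k follows by substituting y = c x into 1/(1 - y)^r = sum_{k>=0} C(k + r - 1, r - 1) y^k.
For c = 6, r = 5, k = 4:
6^4 * C(8, 4) = 1296 * 70 = 90720.

90720


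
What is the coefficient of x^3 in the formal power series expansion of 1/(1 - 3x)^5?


The general identity 1/(1 - c x)^r = sum_{k>=0} c^k C(k + r - 1, r - 1) x^k follows by substituting y = c x into 1/(1 - y)^r = sum_{k>=0} C(k + r - 1, r - 1) y^k.
For c = 3, r = 5, k = 3:
3^3 * C(7, 4) = 27 * 35 = 945.

945


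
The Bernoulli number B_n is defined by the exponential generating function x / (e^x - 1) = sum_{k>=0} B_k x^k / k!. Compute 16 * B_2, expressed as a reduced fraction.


Bernoulli numbers can also be computed recursively via B_0 = 1 and sum_{j=0}^{m} C(m+1, j) B_j = 0 for m >= 1. Odd-index Bernoulli numbers vanish for k >= 3.
Computing B_2 = 1/6, so 16 * B_2 = 16 * 1/6 = 8/3.

8/3


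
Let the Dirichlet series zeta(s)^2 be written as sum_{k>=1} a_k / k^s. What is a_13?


The Dirichlet convolution of the constant function 1 with itself gives (1 * 1)(k) = sum_{d | k} 1 = d(k), the number of positive divisors of k.
Since zeta(s) = sum_{k>=1} 1/k^s, we have zeta(s)^2 = sum_{k>=1} d(k)/k^s, so a_k = d(k).
For k = 13: the divisors are 1, 13.
Count = 2.

2


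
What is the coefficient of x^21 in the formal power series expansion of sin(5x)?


The Maclaurin series is sin(t) = sum_{k>=0} (-1)^k t^(2k+1) / (2k+1)!, so substituting t = 5x, only odd powers of x are nonzero, with coefficient of x^(2k+1) equal to (-1)^k 5^(2k+1) / (2k+1)!.
Write 21 = 2*10 + 1, giving the coefficient (-1)^10 * 5^21 / 21! = 476837158203125/51090942171709440000 = 762939453125/81745507474735104.

762939453125/81745507474735104


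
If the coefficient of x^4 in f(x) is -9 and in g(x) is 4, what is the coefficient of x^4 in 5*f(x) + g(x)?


Scalar multiplication scales coefficients: 5 * -9 = -45.
Then add the g coefficient: -45 + 4
= -41

-41


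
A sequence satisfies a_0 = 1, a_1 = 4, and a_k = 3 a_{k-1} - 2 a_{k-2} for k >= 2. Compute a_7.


The characteristic equation is t^2 - 3 t + 2 = 0, with roots r_1 = 2 and r_2 = 1 (so c_1 = r_1 + r_2, c_2 = -r_1 r_2 as required).
One can use the closed form a_n = A r_1^n + B r_2^n, but direct iteration is more reliable:
a_0 = 1, a_1 = 4, a_2 = 10, a_3 = 22, a_4 = 46, a_5 = 94, a_6 = 190, a_7 = 382.
So a_7 = 382.

382


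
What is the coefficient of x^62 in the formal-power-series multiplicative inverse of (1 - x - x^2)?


Let the inverse be f(x) = sum_{k>=0} a_k x^k. From f(x) * (1 - x - x^2) = 1 and matching coefficients:
 x^0: a_0 = 1.
 x^1: a_1 - a_0 = 0, so a_1 = 1.
 x^k (k >= 2): a_k - a_{k-1} - a_{k-2} = 0, i.e. a_k = a_{k-1} + a_{k-2}.
This is the Fibonacci-type recurrence shifted so that a_0 = a_1 = 1.
Iterating: a_0=1, a_1=1, a_2=2, a_3=3, a_4=5, a_5=8, a_6=13, a_7=21, a_8=34, a_9=55, ...
a_62 = 6557470319842.

6557470319842


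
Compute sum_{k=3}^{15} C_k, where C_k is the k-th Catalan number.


C_3 through C_15: 5, 14, 42, 132, 429, 1430, 4862, 16796, 58786, 208012, 742900, 2674440, 9694845
Sum = 5 + 14 + 42 + 132 + 429 + 1430 + 4862 + 16796 + 58786 + 208012 + 742900 + 2674440 + 9694845
= 13402693

13402693


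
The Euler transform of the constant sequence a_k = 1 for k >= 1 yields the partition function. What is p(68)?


The Euler transform converts the sequence a_k = 1 into the number of integer partitions.
Using the recurrence or dynamic programming:
p(68) = 3087735

3087735


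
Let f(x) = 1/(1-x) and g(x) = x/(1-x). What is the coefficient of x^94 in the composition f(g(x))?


First simplify the composition: f(g(x)) = 1/(1 - x/(1-x)) = (1-x)/((1-x) - x) = (1-x)/(1-2x).
Now extract the coefficient. Write (1-x)/(1-2x) = 1/(1-2x) - x/(1-2x).
The coefficient of x^n in 1/(1-2x) is 2^n, and in x/(1-2x) is 2^(n-1) (for n >= 1).
So the coefficient of x^94 is 2^94 - 2^93 = 19807040628566084398385987584 - 9903520314283042199192993792 = 9903520314283042199192993792.

9903520314283042199192993792


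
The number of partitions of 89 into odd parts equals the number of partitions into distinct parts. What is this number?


Computing partitions of 89 into odd parts (1, 3, 5, ...):
Using the generating function prod_{k>=0} 1/(1-x^(2k+1)),
the count is 173682

173682


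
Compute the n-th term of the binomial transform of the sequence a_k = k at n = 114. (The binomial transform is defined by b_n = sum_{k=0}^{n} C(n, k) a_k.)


With a_k = k, b_n = sum_{k=0}^{n} C(n, k) k. Using k * C(n, k) = n * C(n-1, k-1) gives b_n = n * sum_{k>=1} C(n-1, k-1) = n * 2^(n-1).
For n = 114: 114 * 2^113 = 114 * 10384593717069655257060992658440192 = 1183843683745940699304953163062181888.

1183843683745940699304953163062181888


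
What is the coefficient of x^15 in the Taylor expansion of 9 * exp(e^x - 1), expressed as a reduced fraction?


exp(e^x - 1) = sum_{k>=0} Bell_k x^k / k!, where Bell_k is the k-th Bell number.
So the coefficient of x^15 is 9 * Bell_15 / 15!.
Computing: Bell_15 = 1382958545 and 15! = 1307674368000, giving
9 * 1382958545/1307674368000 = 276591709/29059430400.

276591709/29059430400


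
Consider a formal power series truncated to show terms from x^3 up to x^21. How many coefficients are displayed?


From x^3 to x^21 inclusive, the count is 21 - 3 + 1 = 19.

19


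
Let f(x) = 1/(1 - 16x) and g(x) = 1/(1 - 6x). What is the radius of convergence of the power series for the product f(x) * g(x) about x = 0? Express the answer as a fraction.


The radius of 1/(1 - 16x) is 1/16 (nearest singularity at x = 1/16), and the radius of 1/(1 - 6x) is 1/6.
The product f(x)*g(x) = 1/((1 - 16x)(1 - 6x)) has singularities at both 1/16 and 1/6, so its radius of convergence is the distance to the nearest one:
min(1/16, 1/6) = 1/16.

1/16


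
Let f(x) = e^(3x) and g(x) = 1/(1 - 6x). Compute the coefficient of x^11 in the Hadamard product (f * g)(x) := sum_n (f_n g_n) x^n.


Expanding: f_k = 3^k/k! (from e^(3x)) and g_k = 6^k (from 1/(1 - 6x)). So the Hadamard coefficient (f * g)_k = 3^k 6^k / k! = (18)^k / k!.
For k = 11: 18^11/11! = 64268410079232/39916800 = 3099363912/1925.

3099363912/1925


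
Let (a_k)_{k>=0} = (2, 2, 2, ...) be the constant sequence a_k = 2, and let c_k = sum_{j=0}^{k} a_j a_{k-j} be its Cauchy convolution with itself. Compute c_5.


Since a_j = 2 for all j >= 0, the convolution sum becomes
c_k = sum_{j=0}^{k} 2 * 2 = 4 * (k + 1).
Equivalently, the generating function of (a_k) is 2/(1 - x) and its square is 4/(1 - x)^2 = sum_{k>=0} 4(k + 1) x^k.
For k = 5: 4 * 6 = 24.

24


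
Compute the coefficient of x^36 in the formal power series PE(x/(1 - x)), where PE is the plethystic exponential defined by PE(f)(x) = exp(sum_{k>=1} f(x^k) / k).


For f(x) = x/(1 - x) we have
sum_{k>=1} f(x^k) / k = sum_{k>=1} (1/k) * x^k / (1 - x^k) = sum_{k, m >= 1} x^(k m) / k,
which after exponentiating simplifies to
PE(x/(1 - x)) = prod_{k>=1} 1 / (1 - x^k).
This is the generating function for the partition function p(n), so the coefficient of x^36 is p(36).
Computing p(36) by dynamic programming over parts 1, 2, ..., 36: p(36) = 17977.

17977


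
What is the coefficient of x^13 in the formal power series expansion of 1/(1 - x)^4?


The negative binomial / multiset identity is
1/(1 - x)^r = sum_{k>=0} C(k + r - 1, r - 1) x^k.
Here r = 4 and k = 13, so the coefficient is
C(13 + 3, 3) = C(16, 3)
= 560

560


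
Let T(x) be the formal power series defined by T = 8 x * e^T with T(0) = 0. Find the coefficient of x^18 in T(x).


Apply the Lagrange inversion formula: if T = 8 x * phi(T) with phi(t) = e^t, then
[x^n] T = 8^n * (1/n) [t^(n-1)] phi(t)^n = 8^n * (1/n) [t^(n-1)] e^(n t) = 8^n * (1/n) * n^(n-1) / (n-1)! = 8^n * n^(n-1) / n!.
When c = 1 this is the Cayley count of rooted labeled trees on n vertices, divided by n!.
For n = 18: 8^18 * 18^17 / 18! = 18014398509481984 * 2185911559738696531968/6402373705728000 = 91580367978306252441724649472/14889875.

91580367978306252441724649472/14889875


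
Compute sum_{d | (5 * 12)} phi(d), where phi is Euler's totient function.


First, 5 * 12 = 60. One classical identity is sum_{d | n} phi(d) = n (each k in [1, n] has a unique gcd with n, and among the k's with gcd(k, n) = n/d there are phi(d) of them). So the sum equals 60. We also verify directly:
Divisors of 60: 1, 2, 3, 4, 5, 6, 10, 12, 15, 20, 30, 60.
phi values: 1, 1, 2, 2, 4, 2, 4, 4, 8, 8, 8, 16.
Sum = 60.

60


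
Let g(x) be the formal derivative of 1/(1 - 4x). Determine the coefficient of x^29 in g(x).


Differentiate termwise: d/dx sum_{k>=0} 4^k x^k = sum_{k>=1} k 4^k x^(k-1) = sum_{j>=0} (j+1) 4^(j+1) x^j.
Equivalently, d/dx [1/(1 - 4x)] = 4/(1 - 4x)^2.
For j = 29: 30 * 4^30 = 30 * 1152921504606846976 = 34587645138205409280.

34587645138205409280


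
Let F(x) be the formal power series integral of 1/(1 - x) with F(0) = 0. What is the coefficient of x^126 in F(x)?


1/(1 - x) = sum_{k>=0} x^k. Integrating termwise and using F(0) = 0 gives
F(x) = sum_{k>=0} x^(k+1) / (k+1) = sum_{m>=1} x^m / m = -ln(1 - x).
So the coefficient of x^126 is 1/126 = 1/126.

1/126


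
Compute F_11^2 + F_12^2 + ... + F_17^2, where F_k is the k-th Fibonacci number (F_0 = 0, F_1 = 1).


There is a standard identity sum_{k=0}^{N} F_k^2 = F_N * F_{N+1} (proved inductively from the telescoping relation F_k^2 = F_k F_{k+1} - F_{k-1} F_k). Then
sum_{k=11}^{17} F_k^2 = F_17 F_18 - F_10 F_11.
Computing: F_17 = 1597, F_18 = 2584, F_10 = 55, F_11 = 89.
Sum = 1597 * 2584 - 55 * 89 = 4121753.

4121753


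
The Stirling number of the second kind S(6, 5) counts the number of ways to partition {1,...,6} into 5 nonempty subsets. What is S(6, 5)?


Using the explicit formula S(n,k) = (1/k!) sum_{j=0}^{k} (-1)^(k-j) C(k,j) j^n:
S(6, 5) = 15
Equivalently, S(n,k) is n! times the coefficient of x^n in the EGF (e^x - 1)^k / k!.

15


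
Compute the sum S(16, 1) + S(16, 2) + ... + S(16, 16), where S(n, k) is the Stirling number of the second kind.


By definition, S(n, k) counts partitions of an n-set into exactly k nonempty blocks.
Computing row n = 16 for k = 1..16:
S(16, k): 1, 32767, 7141686, 171798901, 1096190550, 2734926558, 3281882604, 2141764053, 820784250, 193754990, 28936908, 2757118, 165620, 6020, 120, 1
Sum = 10480142147. (This equals Bell_16 since the sum runs over all k.)

10480142147


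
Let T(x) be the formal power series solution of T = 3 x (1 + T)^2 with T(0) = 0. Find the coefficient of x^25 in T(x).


Apply the Lagrange inversion formula: if T = 3 x * phi(T) with phi(t) = (1 + t)^2, then [x^n] T = 3^n * (1/n) [t^(n-1)] phi(t)^n = 3^n * (1/n) [t^(n-1)] (1 + t)^(2n) = 3^n * (1/n) C(2n, n-1).
Using the identity C(2n, n-1) = C(2n, n) * n / (n+1), the unscaled factor equals C(2n, n) / (n+1) = C_n, the n-th Catalan number.
For n = 25: C_25 = C(50, 25) / 26 = 126410606437752/26 = 4861946401452.
With the 3^25 = 847288609443 factor, the coefficient is 847288609443 * 4861946401452 = 4119471805672662916111236.

4119471805672662916111236


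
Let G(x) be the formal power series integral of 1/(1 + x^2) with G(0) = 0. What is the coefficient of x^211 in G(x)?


1/(1 + x^2) = sum_{j>=0} (-1)^j x^(2j). Integrating termwise with G(0) = 0:
G(x) = sum_{j>=0} (-1)^j x^(2j+1) / (2j+1) = arctan(x).
Only odd powers are nonzero. For x^211 write 211 = 2*105 + 1, giving
(-1)^105 / 211 = -1/211 = -1/211.

-1/211


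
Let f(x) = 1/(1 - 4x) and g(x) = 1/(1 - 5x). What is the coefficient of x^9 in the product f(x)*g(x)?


The coefficient of x^n in f*g is the Cauchy product: sum_{k=0}^{n} a^k * b^(n-k).
With a=4, b=5, n=9:
sum_{k=0}^{9} 4^k * 5^(9-k)
= 8717049

8717049


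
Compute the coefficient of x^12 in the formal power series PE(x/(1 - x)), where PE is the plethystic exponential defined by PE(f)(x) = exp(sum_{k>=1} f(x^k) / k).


For f(x) = x/(1 - x) we have
sum_{k>=1} f(x^k) / k = sum_{k>=1} (1/k) * x^k / (1 - x^k) = sum_{k, m >= 1} x^(k m) / k,
which after exponentiating simplifies to
PE(x/(1 - x)) = prod_{k>=1} 1 / (1 - x^k).
This is the generating function for the partition function p(n), so the coefficient of x^12 is p(12).
Computing p(12) by dynamic programming over parts 1, 2, ..., 12: p(12) = 77.

77


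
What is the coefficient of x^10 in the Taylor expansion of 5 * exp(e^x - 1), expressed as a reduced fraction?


exp(e^x - 1) = sum_{k>=0} Bell_k x^k / k!, where Bell_k is the k-th Bell number.
So the coefficient of x^10 is 5 * Bell_10 / 10!.
Computing: Bell_10 = 115975 and 10! = 3628800, giving
5 * 115975/3628800 = 23195/145152.

23195/145152


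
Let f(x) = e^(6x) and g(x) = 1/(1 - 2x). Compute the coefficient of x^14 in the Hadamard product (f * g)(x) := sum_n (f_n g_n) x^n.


Expanding: f_k = 6^k/k! (from e^(6x)) and g_k = 2^k (from 1/(1 - 2x)). So the Hadamard coefficient (f * g)_k = 6^k 2^k / k! = (12)^k / k!.
For k = 14: 12^14/14! = 1283918464548864/87178291200 = 2579890176/175175.

2579890176/175175


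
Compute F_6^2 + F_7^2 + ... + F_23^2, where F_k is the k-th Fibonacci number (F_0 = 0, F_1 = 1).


There is a standard identity sum_{k=0}^{N} F_k^2 = F_N * F_{N+1} (proved inductively from the telescoping relation F_k^2 = F_k F_{k+1} - F_{k-1} F_k). Then
sum_{k=6}^{23} F_k^2 = F_23 F_24 - F_5 F_6.
Computing: F_23 = 28657, F_24 = 46368, F_5 = 5, F_6 = 8.
Sum = 28657 * 46368 - 5 * 8 = 1328767736.

1328767736


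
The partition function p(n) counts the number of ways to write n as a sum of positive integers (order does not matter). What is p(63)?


Using the generating function prod_{k>=1} 1/(1-x^k), we compute p(63).
By dynamic programming over parts 1 through 63:
p(63) = 1505499

1505499


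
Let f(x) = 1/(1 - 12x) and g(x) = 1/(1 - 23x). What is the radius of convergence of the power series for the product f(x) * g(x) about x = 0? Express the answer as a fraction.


The radius of 1/(1 - 12x) is 1/12 (nearest singularity at x = 1/12), and the radius of 1/(1 - 23x) is 1/23.
The product f(x)*g(x) = 1/((1 - 12x)(1 - 23x)) has singularities at both 1/12 and 1/23, so its radius of convergence is the distance to the nearest one:
min(1/12, 1/23) = 1/23.

1/23


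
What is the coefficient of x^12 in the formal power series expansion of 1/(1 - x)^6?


The expansion 1/(1 - x)^r = sum_{k>=0} C(k + r - 1, r - 1) x^k follows from the multiset / negative-binomial theorem (or from repeated differentiation of the geometric series).
For r = 6 and k = 12:
C(17, 5) = 355687428096000 / (120 * 479001600) = 6188.

6188


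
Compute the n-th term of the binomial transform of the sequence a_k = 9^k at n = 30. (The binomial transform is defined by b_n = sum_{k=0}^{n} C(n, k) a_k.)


With a_k = 9^k, b_n = sum_{k=0}^{n} C(n, k) 9^k = (1 + 9)^n by the binomial theorem.
For n = 30: (1 + 9)^30 = 10^30 = 1000000000000000000000000000000.

1000000000000000000000000000000


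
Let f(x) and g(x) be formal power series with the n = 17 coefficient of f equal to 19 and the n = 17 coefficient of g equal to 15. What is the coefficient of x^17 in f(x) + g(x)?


Addition of formal power series is termwise.
The coefficient of x^17 in f + g = 19 + 15
= 34

34


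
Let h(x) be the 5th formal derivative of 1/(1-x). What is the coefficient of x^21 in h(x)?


Differentiating 5 times: d^5/dx^5 [1/(1-x)] = 5!/(1-x)^6.
The expansion 1/(1-x)^6 = sum_{k>=0} C(k+5, 5) x^k, so the coefficient of x^n in 5!/(1-x)^6 is 5! * C(n+5, 5).
For n = 21: 120 * C(26, 5) = 120 * 65780 = 7893600

7893600


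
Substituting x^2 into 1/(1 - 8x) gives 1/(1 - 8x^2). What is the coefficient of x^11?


Since 1/(1 - 8x^2) only has even powers of x,
the coefficient of x^11 (odd) is 0.

0


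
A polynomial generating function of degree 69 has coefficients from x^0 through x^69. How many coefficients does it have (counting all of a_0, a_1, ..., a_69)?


A polynomial of degree 69 takes the form a_0 + a_1 x + ... + a_69 x^69.
The number of coefficients is 69 + 1 = 70.

70


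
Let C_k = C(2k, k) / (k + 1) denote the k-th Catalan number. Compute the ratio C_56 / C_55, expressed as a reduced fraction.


Using C_k = (2k)! / (k! (k+1)!), the ratio C_{k+1}/C_k simplifies to
C_{k+1}/C_k = [(2k+2)! / ((k+1)! (k+2)!)] * [k! (k+1)! / (2k)!]
 = (2k+2)(2k+1) / ((k+1)(k+2)) = 2(2k+1) / (k+2).
For k = 55: 2(2*55 + 1) / (55 + 2) = 222/57 = 74/19.

74/19


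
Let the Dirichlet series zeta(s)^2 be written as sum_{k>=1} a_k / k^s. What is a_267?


The Dirichlet convolution of the constant function 1 with itself gives (1 * 1)(k) = sum_{d | k} 1 = d(k), the number of positive divisors of k.
Since zeta(s) = sum_{k>=1} 1/k^s, we have zeta(s)^2 = sum_{k>=1} d(k)/k^s, so a_k = d(k).
For k = 267: the divisors are 1, 3, 89, 267.
Count = 4.

4


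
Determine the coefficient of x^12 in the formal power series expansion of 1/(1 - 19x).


The geometric series identity gives 1/(1 - c x) = sum_{k>=0} c^k x^k, so the coefficient of x^k is c^k.
Here c = 19 and k = 12.
Computing: 19^12 = 2213314919066161

2213314919066161


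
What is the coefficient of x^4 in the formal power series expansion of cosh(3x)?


The Maclaurin series is cosh(t) = sum_{m>=0} t^(2m) / (2m)!, so substituting t = 3x, only even powers of x are nonzero, with coefficient of x^(2m) equal to 3^(2m) / (2m)!.
For x^4 the coefficient is 3^4/4! = 81/24 = 27/8.

27/8


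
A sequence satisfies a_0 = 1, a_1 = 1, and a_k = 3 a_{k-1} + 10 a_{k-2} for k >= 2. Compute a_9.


The characteristic equation is t^2 - 3 t - 10 = 0, with roots r_1 = 5 and r_2 = -2 (so c_1 = r_1 + r_2, c_2 = -r_1 r_2 as required).
One can use the closed form a_n = A r_1^n + B r_2^n, but direct iteration is more reliable:
a_0 = 1, a_1 = 1, a_2 = 13, a_3 = 49, a_4 = 277, a_5 = 1321, a_6 = 6733, a_7 = 33409, a_8 = 167557, a_9 = 836761.
So a_9 = 836761.

836761


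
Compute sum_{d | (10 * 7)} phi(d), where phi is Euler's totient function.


First, 10 * 7 = 70. One classical identity is sum_{d | n} phi(d) = n (each k in [1, n] has a unique gcd with n, and among the k's with gcd(k, n) = n/d there are phi(d) of them). So the sum equals 70. We also verify directly:
Divisors of 70: 1, 2, 5, 7, 10, 14, 35, 70.
phi values: 1, 1, 4, 6, 4, 6, 24, 24.
Sum = 70.

70


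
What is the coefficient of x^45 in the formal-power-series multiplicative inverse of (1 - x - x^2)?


Let the inverse be f(x) = sum_{k>=0} a_k x^k. From f(x) * (1 - x - x^2) = 1 and matching coefficients:
 x^0: a_0 = 1.
 x^1: a_1 - a_0 = 0, so a_1 = 1.
 x^k (k >= 2): a_k - a_{k-1} - a_{k-2} = 0, i.e. a_k = a_{k-1} + a_{k-2}.
This is the Fibonacci-type recurrence shifted so that a_0 = a_1 = 1.
Iterating: a_0=1, a_1=1, a_2=2, a_3=3, a_4=5, a_5=8, a_6=13, a_7=21, a_8=34, a_9=55, ...
a_45 = 1836311903.

1836311903


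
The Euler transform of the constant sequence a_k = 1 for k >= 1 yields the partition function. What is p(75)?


The Euler transform converts the sequence a_k = 1 into the number of integer partitions.
Using the recurrence or dynamic programming:
p(75) = 8118264

8118264


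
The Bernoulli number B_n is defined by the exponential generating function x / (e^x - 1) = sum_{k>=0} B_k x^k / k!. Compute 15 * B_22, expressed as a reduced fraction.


Bernoulli numbers can also be computed recursively via B_0 = 1 and sum_{j=0}^{m} C(m+1, j) B_j = 0 for m >= 1. Odd-index Bernoulli numbers vanish for k >= 3.
Computing B_22 = 854513/138, so 15 * B_22 = 15 * 854513/138 = 4272565/46.

4272565/46


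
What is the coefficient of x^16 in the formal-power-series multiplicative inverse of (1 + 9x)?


The inverse is 1/(1 + 9x). Apply the geometric identity 1/(1 - y) = sum_{k>=0} y^k with y = -9x:
1/(1 + 9x) = sum_{k>=0} (-9)^k x^k.
So the coefficient of x^16 is (-9)^16 = 1853020188851841.

1853020188851841


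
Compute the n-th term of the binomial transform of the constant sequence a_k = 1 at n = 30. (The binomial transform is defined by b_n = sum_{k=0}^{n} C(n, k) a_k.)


With a_k = 1 for all k, b_n = sum_{k=0}^{n} C(n, k) = 2^n by the binomial theorem.
For n = 30: 2^30 = 1073741824.

1073741824


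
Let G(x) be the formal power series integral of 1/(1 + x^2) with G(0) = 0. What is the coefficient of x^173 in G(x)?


1/(1 + x^2) = sum_{j>=0} (-1)^j x^(2j). Integrating termwise with G(0) = 0:
G(x) = sum_{j>=0} (-1)^j x^(2j+1) / (2j+1) = arctan(x).
Only odd powers are nonzero. For x^173 write 173 = 2*86 + 1, giving
(-1)^86 / 173 = 1/173 = 1/173.

1/173


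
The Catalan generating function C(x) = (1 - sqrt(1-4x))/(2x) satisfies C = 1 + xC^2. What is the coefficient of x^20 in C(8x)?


Substituting x -> 8x scales the n-th coefficient by 8^n, so [x^20] C(8x) = 8^20 * C_20.
C_20 = C(2*20, 20)/(21) = 137846528820/21 = 6564120420.
So 8^20 * 6564120420 = 1152921504606846976 * 6564120420 = 7567915591046928306976849920.

7567915591046928306976849920


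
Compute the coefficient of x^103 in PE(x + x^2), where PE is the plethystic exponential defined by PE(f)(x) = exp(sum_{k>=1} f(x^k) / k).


With f(x) = x + x^2, the exponent is sum_{k>=1} (x^k + x^(2k)) / k = -ln(1 - x) - ln(1 - x^2). Exponentiating:
PE(x + x^2) = 1 / ((1 - x)(1 - x^2)).
This is the generating function for partitions of n into parts of size 1 or 2. The number of 2's can be any j in 0..51, and the rest are 1's, so
[x^103] = floor(103/2) + 1 = 52.

52


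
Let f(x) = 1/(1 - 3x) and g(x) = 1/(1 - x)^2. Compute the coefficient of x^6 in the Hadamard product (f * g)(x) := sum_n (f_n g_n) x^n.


f has coefficients f_k = 3^k. For g = 1/(1 - x)^2 the coefficient is g_k = C(k + 1, 1) = k + 1. The Hadamard coefficient is (f * g)_k = 3^k * (k + 1).
For k = 6: 3^6 * 7 = 729 * 7 = 5103.

5103


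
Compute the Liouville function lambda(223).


The Liouville function is lambda(k) = (-1)^Omega(k), where Omega(k) counts the prime factors of k with multiplicity.
Factoring: 223 = 223, so Omega(223) = 1.
lambda(223) = (-1)^1 = -1.

-1


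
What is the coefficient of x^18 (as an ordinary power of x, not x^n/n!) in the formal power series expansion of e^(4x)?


The exponential series is e^y = sum_{k>=0} y^k / k!. Substituting y = 4x gives
e^(4x) = sum_{k>=0} 4^k x^k / k!.
So the coefficient of x^n is a^n/n! with a = 4, n = 18:
4^18 / 18! = 68719476736/6402373705728000 = 1048576/97692469875

1048576/97692469875


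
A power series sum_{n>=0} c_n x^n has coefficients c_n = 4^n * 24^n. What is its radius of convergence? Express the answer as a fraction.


By the root test (Cauchy-Hadamard), the radius is R = 1 / limsup_n |c_n|^(1/n).
Here |c_n|^(1/n) = (4^n * 24^n)^(1/n) = 4 * 24 = 96 for all n.
So R = 1/96 = 1/96.

1/96


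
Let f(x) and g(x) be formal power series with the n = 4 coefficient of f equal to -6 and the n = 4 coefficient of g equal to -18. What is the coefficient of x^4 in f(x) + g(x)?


Addition of formal power series is termwise.
The coefficient of x^4 in f + g = -6 + -18
= -24

-24


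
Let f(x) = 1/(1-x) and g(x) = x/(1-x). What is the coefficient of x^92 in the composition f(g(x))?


First simplify the composition: f(g(x)) = 1/(1 - x/(1-x)) = (1-x)/((1-x) - x) = (1-x)/(1-2x).
Now extract the coefficient. Write (1-x)/(1-2x) = 1/(1-2x) - x/(1-2x).
The coefficient of x^n in 1/(1-2x) is 2^n, and in x/(1-2x) is 2^(n-1) (for n >= 1).
So the coefficient of x^92 is 2^92 - 2^91 = 4951760157141521099596496896 - 2475880078570760549798248448 = 2475880078570760549798248448.

2475880078570760549798248448


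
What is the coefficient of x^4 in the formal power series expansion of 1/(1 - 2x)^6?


The general identity 1/(1 - c x)^r = sum_{k>=0} c^k C(k + r - 1, r - 1) x^k follows by substituting y = c x into 1/(1 - y)^r = sum_{k>=0} C(k + r - 1, r - 1) y^k.
For c = 2, r = 6, k = 4:
2^4 * C(9, 5) = 16 * 126 = 2016.

2016


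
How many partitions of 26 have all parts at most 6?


Using the generating function (1-x)^(-1)(1-x^2)^(-1)...(1-x^6)^(-1),
the coefficient of x^26 counts these restricted partitions.
Result = 709

709


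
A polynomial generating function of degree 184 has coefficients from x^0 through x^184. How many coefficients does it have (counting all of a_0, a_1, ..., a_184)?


A polynomial of degree 184 takes the form a_0 + a_1 x + ... + a_184 x^184.
The number of coefficients is 184 + 1 = 185.

185


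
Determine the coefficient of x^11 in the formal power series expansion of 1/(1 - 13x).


The geometric series identity gives 1/(1 - c x) = sum_{k>=0} c^k x^k, so the coefficient of x^k is c^k.
Here c = 13 and k = 11.
Computing: 13^11 = 1792160394037

1792160394037


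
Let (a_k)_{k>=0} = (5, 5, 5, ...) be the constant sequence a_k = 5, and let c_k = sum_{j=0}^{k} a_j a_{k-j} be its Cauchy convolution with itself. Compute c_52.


Since a_j = 5 for all j >= 0, the convolution sum becomes
c_k = sum_{j=0}^{k} 5 * 5 = 25 * (k + 1).
Equivalently, the generating function of (a_k) is 5/(1 - x) and its square is 25/(1 - x)^2 = sum_{k>=0} 25(k + 1) x^k.
For k = 52: 25 * 53 = 1325.

1325


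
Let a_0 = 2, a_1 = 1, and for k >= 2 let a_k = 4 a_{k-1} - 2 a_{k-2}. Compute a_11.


Iterating the recurrence forward:
a_0 = 2
a_1 = 1
a_2 = 4*1 - 2*2 = 0
a_3 = 4*0 - 2*1 = -2
a_4 = 4*-2 - 2*0 = -8
a_5 = 4*-8 - 2*-2 = -28
a_6 = 4*-28 - 2*-8 = -96
a_7 = 4*-96 - 2*-28 = -328
a_8 = 4*-328 - 2*-96 = -1120
a_9 = 4*-1120 - 2*-328 = -3824
a_10 = 4*-3824 - 2*-1120 = -13056
a_11 = 4*-13056 - 2*-3824 = -44576
So a_11 = -44576.

-44576


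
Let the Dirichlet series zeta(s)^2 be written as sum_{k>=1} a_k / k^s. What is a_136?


The Dirichlet convolution of the constant function 1 with itself gives (1 * 1)(k) = sum_{d | k} 1 = d(k), the number of positive divisors of k.
Since zeta(s) = sum_{k>=1} 1/k^s, we have zeta(s)^2 = sum_{k>=1} d(k)/k^s, so a_k = d(k).
For k = 136: the divisors are 1, 2, 4, 8, 17, 34, 68, 136.
Count = 8.

8


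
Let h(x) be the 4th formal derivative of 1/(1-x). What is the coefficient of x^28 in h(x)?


Differentiating 4 times: d^4/dx^4 [1/(1-x)] = 4!/(1-x)^5.
The expansion 1/(1-x)^5 = sum_{k>=0} C(k+4, 4) x^k, so the coefficient of x^n in 4!/(1-x)^5 is 4! * C(n+4, 4).
For n = 28: 24 * C(32, 4) = 24 * 35960 = 863040

863040


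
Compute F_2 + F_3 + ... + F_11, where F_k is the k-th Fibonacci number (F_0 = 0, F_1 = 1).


Use the identity sum_{k=0}^{N} F_k = F_{N+2} - 1 (which follows from F_{k+2} - F_{k+1} = F_k). Then
sum_{k=2}^{11} F_k = (F_{13} - 1) - (F_{3} - 1) = F_{13} - F_{3}.
Computing: F_{13} = 233, F_{3} = 2, so
Sum = 233 - 2 = 231.

231


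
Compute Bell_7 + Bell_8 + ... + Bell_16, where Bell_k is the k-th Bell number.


Recall Bell_k counts set partitions of a k-set (with Bell_0 = 1 by convention).
Bell_7 through Bell_16: 877, 4140, 21147, 115975, 678570, 4213597, 27644437, 190899322, 1382958545, 10480142147
Sum = 877 + 4140 + 21147 + 115975 + 678570 + 4213597 + 27644437 + 190899322 + 1382958545 + 10480142147 = 12086678757.

12086678757


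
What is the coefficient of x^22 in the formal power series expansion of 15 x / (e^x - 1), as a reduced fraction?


The exponential generating function for Bernoulli numbers is
x / (e^x - 1) = sum_{k>=0} B_k x^k / k!.
So the coefficient of x^22 in 15 x / (e^x - 1) is 15 B_22 / 22!.
Computing: B_22 = 854513/138, 22! = 1124000727777607680000, giving
15 * 854513/138 / 1124000727777607680000 = 77683/940073335959453696000.

77683/940073335959453696000


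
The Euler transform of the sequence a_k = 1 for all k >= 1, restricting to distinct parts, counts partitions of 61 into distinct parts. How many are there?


Partitions of 61 into distinct parts can be computed via generating function.
Product (1+x)(1+x^2)(1+x^3)...
The coefficient of x^61 = 12076

12076


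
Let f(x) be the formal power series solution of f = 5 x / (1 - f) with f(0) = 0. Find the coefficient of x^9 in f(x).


Apply Lagrange inversion: f = 5 x * phi(f) with phi(t) = 1/(1 - t), so
[x^n] f = 5^n * (1/n) [t^(n-1)] phi(t)^n = 5^n * (1/n) [t^(n-1)] (1 - t)^(-n) = 5^n * (1/n) C(2n - 2, n - 1) = 5^n * C_{n-1}.
For n = 9: C_8 = C(16, 8) / 9 = 12870/9 = 1430.
With the 5^9 = 1953125 factor, the coefficient is 1953125 * 1430 = 2792968750.

2792968750


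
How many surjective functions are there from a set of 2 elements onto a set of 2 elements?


By inclusion-exclusion on which target elements are missed, the number of surjections from an n-set onto a k-set is
surj(n, k) = sum_{j=0}^{k} (-1)^j C(k, j) (k - j)^n.
Equivalently surj(n, k) = k! * S(n, k), where S(n, k) is the Stirling number of the second kind.
For n = 2, k = 2:
S(2, 2) = 1, so
surj = 2! * 1 = 2 * 1 = 2.

2


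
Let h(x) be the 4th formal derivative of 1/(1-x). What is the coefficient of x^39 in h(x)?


Differentiating 4 times: d^4/dx^4 [1/(1-x)] = 4!/(1-x)^5.
The expansion 1/(1-x)^5 = sum_{k>=0} C(k+4, 4) x^k, so the coefficient of x^n in 4!/(1-x)^5 is 4! * C(n+4, 4).
For n = 39: 24 * C(43, 4) = 24 * 123410 = 2961840

2961840


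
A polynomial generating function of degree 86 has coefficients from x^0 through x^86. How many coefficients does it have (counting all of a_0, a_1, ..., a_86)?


A polynomial of degree 86 takes the form a_0 + a_1 x + ... + a_86 x^86.
The number of coefficients is 86 + 1 = 87.

87


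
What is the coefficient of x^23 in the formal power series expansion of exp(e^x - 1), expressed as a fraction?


exp(e^x - 1) is the exponential generating function for the Bell numbers Bell_k: exp(e^x - 1) = sum_{k>=0} Bell_k x^k / k!.
So the coefficient of x^23 in exp(e^x - 1) is Bell_23 / 23!.
Computing: Bell_23 = 44152005855084346 and 23! = 25852016738884976640000, giving
44152005855084346/25852016738884976640000 = 22076002927542173/12926008369442488320000.

22076002927542173/12926008369442488320000


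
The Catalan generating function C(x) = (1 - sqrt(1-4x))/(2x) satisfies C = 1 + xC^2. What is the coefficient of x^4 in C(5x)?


Substituting x -> 5x scales the n-th coefficient by 5^n, so [x^4] C(5x) = 5^4 * C_4.
C_4 = C(2*4, 4)/(5) = 70/5 = 14.
So 5^4 * 14 = 625 * 14 = 8750.

8750
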